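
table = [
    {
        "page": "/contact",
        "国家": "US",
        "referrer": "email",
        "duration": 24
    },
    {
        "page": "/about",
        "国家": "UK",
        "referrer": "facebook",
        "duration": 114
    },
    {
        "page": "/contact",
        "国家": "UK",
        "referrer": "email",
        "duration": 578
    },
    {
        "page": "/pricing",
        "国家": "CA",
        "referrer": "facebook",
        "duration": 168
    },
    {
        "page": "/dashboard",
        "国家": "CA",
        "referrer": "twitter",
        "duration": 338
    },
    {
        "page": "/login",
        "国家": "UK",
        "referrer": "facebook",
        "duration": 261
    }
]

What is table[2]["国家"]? "UK"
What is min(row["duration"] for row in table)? 24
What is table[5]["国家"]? "UK"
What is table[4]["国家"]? "CA"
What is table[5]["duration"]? 261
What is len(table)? 6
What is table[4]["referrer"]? "twitter"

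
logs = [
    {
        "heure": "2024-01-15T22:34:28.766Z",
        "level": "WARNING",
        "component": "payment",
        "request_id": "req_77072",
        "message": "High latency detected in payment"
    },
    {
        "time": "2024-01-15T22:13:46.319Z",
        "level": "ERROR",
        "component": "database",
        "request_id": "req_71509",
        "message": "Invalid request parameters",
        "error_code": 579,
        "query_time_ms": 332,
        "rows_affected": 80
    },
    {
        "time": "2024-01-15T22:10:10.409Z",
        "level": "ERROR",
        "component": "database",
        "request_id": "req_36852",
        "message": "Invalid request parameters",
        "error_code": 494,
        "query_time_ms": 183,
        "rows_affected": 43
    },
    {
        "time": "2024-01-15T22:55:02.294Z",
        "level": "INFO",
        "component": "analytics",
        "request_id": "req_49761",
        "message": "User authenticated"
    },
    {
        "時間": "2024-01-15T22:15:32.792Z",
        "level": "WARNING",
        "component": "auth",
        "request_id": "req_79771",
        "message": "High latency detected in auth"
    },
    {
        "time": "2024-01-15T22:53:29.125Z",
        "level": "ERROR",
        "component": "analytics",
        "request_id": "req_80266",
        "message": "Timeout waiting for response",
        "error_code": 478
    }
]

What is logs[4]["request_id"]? "req_79771"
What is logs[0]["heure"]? "2024-01-15T22:34:28.766Z"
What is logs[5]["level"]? "ERROR"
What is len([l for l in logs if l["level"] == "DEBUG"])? 0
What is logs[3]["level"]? "INFO"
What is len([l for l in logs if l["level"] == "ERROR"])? 3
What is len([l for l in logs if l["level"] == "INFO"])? 1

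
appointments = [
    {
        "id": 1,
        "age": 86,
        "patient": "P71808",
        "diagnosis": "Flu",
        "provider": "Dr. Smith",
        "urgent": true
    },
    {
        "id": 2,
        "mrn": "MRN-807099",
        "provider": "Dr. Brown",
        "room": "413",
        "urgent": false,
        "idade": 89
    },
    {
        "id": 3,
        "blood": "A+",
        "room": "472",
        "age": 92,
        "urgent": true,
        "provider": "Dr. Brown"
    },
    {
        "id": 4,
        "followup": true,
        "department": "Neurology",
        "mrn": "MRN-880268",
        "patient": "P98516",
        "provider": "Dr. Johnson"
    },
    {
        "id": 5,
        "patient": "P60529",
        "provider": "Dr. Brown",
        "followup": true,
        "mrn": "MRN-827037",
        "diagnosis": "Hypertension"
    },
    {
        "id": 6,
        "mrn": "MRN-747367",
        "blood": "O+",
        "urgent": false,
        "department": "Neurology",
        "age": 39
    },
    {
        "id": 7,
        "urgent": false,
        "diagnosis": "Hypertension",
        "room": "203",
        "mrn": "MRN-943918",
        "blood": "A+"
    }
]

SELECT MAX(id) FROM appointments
7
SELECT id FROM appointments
[1, 2, 3, 4, 5, 6, 7]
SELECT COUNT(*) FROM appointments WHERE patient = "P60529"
1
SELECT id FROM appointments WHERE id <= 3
[1, 2, 3]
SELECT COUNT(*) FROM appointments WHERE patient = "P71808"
1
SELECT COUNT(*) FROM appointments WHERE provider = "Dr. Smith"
1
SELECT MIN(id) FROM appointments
1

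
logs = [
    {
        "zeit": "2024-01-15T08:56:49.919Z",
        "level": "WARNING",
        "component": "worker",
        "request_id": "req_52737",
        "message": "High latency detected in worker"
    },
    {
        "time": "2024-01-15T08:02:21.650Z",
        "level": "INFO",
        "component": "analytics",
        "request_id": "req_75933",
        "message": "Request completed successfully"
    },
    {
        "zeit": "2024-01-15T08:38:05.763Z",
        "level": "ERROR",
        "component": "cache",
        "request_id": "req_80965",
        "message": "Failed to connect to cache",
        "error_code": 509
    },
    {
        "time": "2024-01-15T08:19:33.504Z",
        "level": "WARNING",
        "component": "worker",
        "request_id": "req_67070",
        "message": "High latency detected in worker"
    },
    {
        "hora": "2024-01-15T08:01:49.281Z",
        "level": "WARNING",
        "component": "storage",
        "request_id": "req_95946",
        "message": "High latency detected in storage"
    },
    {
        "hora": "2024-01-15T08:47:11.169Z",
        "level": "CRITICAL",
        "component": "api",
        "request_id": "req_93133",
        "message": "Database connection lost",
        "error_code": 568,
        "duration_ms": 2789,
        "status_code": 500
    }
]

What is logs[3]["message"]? "High latency detected in worker"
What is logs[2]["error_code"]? 509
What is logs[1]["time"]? "2024-01-15T08:02:21.650Z"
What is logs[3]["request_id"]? "req_67070"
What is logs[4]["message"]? "High latency detected in storage"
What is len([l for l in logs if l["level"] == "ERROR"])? 1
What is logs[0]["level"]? "WARNING"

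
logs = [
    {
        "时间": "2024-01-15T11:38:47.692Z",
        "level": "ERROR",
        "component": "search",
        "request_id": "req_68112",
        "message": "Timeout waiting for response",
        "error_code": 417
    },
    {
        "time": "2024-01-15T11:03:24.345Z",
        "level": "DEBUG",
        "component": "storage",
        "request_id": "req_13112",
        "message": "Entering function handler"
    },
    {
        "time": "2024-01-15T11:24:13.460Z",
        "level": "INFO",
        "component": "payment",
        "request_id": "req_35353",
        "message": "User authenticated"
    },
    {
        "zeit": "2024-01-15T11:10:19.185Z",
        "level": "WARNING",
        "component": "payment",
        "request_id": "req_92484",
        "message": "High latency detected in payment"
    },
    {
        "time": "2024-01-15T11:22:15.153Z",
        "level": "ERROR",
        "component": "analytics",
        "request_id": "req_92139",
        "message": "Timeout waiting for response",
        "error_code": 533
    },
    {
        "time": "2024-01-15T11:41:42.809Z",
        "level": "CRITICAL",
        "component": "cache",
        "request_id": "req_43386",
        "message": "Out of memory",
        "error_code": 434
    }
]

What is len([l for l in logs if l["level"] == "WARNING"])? 1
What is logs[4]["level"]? "ERROR"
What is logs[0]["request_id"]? "req_68112"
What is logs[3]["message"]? "High latency detected in payment"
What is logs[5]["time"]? "2024-01-15T11:41:42.809Z"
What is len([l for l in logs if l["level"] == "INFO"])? 1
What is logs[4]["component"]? "analytics"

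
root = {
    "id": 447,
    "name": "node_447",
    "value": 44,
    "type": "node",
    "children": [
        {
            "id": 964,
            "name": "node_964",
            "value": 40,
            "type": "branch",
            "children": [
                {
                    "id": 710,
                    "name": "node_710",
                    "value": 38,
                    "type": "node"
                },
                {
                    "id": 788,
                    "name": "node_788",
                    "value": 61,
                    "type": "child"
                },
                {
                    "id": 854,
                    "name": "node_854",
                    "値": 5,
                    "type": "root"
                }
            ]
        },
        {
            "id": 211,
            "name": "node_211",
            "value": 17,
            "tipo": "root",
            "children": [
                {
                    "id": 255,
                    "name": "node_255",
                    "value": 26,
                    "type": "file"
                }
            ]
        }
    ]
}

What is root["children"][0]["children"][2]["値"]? 5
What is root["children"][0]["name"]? "node_964"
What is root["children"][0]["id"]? 964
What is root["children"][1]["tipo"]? "root"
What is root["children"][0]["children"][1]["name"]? "node_788"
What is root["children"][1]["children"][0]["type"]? "file"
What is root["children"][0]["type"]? "branch"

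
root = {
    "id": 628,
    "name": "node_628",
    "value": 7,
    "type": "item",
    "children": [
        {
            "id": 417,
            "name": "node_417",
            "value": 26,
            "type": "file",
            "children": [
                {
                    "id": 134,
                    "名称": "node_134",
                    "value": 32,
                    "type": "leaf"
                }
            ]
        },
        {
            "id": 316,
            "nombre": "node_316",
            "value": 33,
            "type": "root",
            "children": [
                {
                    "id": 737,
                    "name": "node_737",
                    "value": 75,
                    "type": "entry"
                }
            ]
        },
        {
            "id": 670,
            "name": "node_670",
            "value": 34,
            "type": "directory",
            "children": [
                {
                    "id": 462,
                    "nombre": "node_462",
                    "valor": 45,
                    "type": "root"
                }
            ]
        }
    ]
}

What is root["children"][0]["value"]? 26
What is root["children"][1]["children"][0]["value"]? 75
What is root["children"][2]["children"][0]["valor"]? 45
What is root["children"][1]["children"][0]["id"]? 737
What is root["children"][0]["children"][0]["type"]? "leaf"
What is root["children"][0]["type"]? "file"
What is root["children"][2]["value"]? 34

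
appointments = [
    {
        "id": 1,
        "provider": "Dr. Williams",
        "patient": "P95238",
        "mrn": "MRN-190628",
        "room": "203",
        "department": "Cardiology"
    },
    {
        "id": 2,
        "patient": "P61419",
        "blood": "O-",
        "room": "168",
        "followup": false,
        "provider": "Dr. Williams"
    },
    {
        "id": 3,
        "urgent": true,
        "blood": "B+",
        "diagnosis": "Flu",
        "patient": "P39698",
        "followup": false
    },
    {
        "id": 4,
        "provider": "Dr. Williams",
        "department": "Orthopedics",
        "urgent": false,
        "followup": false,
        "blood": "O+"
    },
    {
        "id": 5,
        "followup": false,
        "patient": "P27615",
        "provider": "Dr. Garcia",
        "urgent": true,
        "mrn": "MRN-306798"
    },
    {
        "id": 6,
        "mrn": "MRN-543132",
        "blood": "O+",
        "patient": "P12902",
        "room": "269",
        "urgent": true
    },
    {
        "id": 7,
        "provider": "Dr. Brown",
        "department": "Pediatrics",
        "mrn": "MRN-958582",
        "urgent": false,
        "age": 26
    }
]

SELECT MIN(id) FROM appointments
1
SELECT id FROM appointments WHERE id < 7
[1, 2, 3, 4, 5, 6]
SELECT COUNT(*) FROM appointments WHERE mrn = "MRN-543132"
1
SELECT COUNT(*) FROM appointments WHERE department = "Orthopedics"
1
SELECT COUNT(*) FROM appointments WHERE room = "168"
1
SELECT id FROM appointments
[1, 2, 3, 4, 5, 6, 7]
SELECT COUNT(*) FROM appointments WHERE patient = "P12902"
1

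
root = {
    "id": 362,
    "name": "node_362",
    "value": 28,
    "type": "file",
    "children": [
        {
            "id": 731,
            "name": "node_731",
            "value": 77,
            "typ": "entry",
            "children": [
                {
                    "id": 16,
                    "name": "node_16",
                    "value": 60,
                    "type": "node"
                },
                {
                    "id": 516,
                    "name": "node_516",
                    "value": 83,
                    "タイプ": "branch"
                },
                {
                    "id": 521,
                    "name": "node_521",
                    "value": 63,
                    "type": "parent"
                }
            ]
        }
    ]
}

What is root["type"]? "file"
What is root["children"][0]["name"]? "node_731"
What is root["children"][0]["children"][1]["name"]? "node_516"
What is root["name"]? "node_362"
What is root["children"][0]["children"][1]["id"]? 516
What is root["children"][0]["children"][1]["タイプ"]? "branch"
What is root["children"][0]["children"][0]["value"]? 60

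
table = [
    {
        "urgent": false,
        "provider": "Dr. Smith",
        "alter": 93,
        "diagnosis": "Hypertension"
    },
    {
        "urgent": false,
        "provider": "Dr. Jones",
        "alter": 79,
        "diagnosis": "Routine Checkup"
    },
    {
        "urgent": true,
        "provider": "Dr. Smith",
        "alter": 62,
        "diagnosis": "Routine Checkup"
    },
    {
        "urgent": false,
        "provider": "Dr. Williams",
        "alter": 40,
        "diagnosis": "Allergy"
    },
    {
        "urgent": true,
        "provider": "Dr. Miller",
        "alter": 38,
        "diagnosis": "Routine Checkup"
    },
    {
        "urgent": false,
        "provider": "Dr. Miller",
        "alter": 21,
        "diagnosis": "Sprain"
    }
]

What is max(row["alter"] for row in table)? 93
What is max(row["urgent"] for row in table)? True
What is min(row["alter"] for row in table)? 21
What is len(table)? 6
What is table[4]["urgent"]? True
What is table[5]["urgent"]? False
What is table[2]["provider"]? "Dr. Smith"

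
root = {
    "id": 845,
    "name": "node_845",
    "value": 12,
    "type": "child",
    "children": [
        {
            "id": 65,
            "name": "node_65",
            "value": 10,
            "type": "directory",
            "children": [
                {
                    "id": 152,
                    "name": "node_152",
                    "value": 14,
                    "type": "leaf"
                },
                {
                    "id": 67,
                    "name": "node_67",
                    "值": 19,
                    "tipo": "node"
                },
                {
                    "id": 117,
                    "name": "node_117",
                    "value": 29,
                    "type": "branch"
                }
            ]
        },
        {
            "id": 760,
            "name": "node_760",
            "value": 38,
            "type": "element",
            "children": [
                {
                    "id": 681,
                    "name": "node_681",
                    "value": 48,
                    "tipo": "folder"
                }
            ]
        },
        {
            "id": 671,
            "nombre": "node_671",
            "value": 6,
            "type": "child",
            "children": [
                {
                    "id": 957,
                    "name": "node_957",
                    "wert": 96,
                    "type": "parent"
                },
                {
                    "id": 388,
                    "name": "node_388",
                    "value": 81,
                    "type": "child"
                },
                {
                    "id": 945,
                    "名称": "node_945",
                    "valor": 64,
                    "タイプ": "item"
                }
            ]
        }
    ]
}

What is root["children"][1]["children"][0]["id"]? 681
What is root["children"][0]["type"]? "directory"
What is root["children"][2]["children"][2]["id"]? 945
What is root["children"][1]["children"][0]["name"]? "node_681"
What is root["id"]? 845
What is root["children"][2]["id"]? 671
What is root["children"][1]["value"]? 38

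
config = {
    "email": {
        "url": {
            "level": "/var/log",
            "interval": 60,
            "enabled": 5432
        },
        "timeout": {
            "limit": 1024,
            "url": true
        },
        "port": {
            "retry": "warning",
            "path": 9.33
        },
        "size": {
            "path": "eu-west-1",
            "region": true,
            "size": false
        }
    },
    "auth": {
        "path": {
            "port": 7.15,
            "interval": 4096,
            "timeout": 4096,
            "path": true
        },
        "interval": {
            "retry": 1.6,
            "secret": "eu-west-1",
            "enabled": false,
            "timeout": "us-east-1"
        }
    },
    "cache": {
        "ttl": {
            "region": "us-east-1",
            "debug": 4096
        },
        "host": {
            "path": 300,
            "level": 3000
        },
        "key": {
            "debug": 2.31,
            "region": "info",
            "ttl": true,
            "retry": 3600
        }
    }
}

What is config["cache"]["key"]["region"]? "info"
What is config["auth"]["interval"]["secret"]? "eu-west-1"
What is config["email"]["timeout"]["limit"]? 1024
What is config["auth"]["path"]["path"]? True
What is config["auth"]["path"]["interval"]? 4096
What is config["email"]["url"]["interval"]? 60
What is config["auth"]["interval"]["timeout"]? "us-east-1"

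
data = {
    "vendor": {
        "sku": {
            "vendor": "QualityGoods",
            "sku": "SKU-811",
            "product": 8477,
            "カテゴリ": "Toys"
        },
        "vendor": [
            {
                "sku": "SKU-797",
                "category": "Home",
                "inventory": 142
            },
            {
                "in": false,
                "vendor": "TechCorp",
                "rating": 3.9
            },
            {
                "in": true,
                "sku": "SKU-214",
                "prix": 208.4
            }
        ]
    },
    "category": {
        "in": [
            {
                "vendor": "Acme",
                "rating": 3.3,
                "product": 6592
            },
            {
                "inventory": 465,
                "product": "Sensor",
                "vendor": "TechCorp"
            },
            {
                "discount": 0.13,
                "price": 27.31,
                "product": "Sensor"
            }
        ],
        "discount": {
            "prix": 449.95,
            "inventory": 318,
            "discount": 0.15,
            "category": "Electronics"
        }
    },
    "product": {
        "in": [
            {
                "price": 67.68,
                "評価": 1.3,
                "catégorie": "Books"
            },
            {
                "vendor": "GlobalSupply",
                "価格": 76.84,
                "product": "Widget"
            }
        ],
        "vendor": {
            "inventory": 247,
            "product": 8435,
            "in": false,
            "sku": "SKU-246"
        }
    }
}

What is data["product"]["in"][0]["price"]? 67.68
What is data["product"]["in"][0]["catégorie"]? "Books"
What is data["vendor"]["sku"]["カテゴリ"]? "Toys"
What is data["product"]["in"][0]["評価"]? 1.3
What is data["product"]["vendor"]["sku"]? "SKU-246"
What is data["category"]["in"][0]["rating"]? 3.3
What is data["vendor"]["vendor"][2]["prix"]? 208.4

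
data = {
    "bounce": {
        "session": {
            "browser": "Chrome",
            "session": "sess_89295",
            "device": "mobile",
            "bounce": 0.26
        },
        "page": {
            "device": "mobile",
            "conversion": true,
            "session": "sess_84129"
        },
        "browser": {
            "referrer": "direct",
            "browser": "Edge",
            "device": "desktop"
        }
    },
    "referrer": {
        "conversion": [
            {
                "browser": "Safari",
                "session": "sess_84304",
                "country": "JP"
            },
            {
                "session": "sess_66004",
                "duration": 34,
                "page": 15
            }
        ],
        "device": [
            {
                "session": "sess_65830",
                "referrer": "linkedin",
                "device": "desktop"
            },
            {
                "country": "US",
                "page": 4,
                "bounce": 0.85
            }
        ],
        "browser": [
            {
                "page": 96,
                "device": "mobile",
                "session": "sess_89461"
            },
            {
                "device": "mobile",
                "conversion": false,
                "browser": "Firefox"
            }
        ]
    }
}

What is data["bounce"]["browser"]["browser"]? "Edge"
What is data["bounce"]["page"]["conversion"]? True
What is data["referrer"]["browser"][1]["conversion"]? False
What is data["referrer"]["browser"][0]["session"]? "sess_89461"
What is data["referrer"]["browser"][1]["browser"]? "Firefox"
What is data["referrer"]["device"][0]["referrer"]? "linkedin"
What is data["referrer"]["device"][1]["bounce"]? 0.85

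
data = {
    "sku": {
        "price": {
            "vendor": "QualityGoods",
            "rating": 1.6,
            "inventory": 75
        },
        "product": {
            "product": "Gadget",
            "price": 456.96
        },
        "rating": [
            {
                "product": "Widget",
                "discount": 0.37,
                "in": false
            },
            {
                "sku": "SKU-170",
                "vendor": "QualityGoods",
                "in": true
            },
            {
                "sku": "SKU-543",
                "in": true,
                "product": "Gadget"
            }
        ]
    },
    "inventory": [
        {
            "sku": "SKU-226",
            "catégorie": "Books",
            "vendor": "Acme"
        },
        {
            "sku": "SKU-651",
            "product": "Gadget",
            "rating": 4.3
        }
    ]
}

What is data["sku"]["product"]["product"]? "Gadget"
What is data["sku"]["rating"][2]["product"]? "Gadget"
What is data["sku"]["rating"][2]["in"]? True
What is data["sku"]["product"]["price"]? 456.96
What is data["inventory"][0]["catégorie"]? "Books"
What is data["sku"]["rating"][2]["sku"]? "SKU-543"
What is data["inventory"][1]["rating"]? 4.3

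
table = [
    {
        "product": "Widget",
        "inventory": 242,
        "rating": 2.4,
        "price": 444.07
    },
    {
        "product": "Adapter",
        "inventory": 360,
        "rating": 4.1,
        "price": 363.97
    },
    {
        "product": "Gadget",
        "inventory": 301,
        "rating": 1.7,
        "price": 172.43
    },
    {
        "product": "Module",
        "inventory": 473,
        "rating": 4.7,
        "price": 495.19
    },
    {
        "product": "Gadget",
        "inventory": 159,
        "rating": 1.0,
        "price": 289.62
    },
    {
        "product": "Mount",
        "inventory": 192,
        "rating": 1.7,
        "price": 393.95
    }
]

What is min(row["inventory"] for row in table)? 159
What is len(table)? 6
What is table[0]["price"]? 444.07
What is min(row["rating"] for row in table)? 1.0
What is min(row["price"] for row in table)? 172.43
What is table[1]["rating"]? 4.1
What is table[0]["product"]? "Widget"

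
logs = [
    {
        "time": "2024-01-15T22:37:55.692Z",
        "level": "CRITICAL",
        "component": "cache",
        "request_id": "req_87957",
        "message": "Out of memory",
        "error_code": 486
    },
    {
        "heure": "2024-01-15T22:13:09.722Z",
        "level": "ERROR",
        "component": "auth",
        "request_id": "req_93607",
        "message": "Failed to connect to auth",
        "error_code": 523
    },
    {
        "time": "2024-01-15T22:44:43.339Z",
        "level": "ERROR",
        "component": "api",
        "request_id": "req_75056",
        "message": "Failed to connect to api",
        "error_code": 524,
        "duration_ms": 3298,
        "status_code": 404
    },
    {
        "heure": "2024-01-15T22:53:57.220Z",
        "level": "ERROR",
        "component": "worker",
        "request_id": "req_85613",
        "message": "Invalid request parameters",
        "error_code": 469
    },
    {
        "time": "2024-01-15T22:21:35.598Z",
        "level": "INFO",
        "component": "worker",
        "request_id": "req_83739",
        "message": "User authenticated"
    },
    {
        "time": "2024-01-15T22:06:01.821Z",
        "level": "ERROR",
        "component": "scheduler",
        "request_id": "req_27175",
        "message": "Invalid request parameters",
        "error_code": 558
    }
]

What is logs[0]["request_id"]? "req_87957"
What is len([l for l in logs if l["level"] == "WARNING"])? 0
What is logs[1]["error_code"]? 523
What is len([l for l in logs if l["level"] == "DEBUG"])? 0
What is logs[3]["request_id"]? "req_85613"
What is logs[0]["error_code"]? 486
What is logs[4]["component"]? "worker"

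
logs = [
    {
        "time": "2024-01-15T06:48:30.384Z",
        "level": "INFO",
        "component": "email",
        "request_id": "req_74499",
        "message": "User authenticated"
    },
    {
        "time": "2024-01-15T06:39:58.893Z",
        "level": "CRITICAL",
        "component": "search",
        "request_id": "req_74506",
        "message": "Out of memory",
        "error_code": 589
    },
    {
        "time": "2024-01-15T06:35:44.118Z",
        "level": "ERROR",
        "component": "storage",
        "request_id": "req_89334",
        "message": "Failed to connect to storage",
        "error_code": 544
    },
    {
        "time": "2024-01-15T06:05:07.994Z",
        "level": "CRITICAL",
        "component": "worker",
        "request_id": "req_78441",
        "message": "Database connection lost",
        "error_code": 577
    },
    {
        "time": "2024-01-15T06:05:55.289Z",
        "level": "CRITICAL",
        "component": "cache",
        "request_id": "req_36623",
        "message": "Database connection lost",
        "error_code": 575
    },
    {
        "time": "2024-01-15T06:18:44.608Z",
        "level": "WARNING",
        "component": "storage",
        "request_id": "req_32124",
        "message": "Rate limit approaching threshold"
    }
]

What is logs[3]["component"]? "worker"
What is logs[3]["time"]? "2024-01-15T06:05:07.994Z"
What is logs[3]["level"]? "CRITICAL"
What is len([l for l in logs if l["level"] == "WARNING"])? 1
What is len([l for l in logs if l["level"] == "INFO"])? 1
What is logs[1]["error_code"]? 589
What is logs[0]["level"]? "INFO"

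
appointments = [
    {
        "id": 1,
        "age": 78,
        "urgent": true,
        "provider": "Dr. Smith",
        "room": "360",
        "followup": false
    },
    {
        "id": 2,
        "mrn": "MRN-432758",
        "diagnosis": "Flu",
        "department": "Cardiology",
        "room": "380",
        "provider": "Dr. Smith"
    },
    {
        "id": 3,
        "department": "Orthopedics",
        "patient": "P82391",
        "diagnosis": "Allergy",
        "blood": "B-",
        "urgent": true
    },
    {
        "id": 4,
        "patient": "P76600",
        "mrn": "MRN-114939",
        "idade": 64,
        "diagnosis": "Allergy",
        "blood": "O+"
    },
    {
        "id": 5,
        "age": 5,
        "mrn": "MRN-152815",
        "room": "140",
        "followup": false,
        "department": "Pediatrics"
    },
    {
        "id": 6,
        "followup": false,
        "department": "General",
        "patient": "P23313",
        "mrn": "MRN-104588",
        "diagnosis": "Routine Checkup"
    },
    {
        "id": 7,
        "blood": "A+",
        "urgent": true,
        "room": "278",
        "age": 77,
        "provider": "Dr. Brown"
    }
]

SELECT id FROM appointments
[1, 2, 3, 4, 5, 6, 7]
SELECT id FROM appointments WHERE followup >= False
[1, 5, 6]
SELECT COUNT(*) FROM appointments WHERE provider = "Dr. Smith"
2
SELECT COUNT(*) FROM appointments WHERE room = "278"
1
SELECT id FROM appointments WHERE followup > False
[]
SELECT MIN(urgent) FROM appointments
True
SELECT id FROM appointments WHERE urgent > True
[]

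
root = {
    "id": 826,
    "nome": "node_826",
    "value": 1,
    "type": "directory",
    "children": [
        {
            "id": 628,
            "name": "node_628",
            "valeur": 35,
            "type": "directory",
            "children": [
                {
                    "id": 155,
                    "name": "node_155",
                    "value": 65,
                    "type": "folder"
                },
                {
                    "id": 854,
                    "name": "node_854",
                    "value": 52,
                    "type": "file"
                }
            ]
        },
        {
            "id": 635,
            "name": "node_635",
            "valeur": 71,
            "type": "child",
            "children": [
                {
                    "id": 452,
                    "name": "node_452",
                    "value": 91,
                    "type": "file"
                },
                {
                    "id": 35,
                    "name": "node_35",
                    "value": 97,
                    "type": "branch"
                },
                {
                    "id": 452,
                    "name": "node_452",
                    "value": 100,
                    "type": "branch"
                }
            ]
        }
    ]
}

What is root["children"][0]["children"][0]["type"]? "folder"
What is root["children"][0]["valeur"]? 35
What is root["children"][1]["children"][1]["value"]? 97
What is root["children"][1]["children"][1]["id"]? 35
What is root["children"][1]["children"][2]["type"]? "branch"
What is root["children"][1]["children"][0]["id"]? 452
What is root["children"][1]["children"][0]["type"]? "file"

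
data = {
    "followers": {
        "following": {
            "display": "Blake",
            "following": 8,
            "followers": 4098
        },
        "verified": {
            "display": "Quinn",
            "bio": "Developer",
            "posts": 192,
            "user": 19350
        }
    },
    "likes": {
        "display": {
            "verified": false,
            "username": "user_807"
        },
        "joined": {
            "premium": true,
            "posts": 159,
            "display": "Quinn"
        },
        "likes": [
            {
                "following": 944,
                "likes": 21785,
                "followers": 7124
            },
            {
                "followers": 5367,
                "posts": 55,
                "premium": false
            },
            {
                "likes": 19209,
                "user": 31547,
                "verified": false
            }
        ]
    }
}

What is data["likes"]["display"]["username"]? "user_807"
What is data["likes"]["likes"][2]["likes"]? 19209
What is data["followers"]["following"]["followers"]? 4098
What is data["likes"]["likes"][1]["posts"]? 55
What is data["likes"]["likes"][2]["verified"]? False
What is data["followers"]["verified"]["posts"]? 192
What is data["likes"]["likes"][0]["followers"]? 7124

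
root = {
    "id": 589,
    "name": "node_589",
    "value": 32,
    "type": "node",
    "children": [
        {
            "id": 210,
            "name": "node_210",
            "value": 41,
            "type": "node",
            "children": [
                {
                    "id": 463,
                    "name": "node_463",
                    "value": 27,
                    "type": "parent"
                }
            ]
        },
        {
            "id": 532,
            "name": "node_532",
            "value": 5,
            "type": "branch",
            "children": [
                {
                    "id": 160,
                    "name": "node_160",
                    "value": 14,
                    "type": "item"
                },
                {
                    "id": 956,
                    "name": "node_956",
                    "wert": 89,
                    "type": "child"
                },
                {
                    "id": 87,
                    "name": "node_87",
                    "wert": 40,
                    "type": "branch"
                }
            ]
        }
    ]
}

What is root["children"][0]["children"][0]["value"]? 27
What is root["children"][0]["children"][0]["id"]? 463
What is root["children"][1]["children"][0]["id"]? 160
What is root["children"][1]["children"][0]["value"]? 14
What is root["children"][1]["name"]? "node_532"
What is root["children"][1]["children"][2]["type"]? "branch"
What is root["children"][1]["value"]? 5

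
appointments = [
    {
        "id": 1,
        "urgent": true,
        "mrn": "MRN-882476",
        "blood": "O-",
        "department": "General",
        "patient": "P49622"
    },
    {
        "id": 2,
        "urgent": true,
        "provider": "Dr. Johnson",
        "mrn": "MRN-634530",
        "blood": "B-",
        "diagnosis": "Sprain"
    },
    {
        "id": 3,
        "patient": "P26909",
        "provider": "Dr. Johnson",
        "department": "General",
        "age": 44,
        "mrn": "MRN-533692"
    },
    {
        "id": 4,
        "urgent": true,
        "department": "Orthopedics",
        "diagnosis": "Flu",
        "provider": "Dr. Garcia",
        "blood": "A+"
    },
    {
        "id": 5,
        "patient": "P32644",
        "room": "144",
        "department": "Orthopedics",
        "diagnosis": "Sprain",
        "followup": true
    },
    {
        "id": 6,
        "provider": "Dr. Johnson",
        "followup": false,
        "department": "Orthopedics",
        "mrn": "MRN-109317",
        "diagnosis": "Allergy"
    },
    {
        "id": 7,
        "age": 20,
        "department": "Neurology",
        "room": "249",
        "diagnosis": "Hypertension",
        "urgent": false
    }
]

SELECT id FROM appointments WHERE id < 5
[1, 2, 3, 4]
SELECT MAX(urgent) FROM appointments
True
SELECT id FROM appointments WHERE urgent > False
[1, 2, 4]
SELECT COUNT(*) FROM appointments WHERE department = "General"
2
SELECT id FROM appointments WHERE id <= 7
[1, 2, 3, 4, 5, 6, 7]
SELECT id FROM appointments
[1, 2, 3, 4, 5, 6, 7]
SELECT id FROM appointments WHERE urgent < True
[7]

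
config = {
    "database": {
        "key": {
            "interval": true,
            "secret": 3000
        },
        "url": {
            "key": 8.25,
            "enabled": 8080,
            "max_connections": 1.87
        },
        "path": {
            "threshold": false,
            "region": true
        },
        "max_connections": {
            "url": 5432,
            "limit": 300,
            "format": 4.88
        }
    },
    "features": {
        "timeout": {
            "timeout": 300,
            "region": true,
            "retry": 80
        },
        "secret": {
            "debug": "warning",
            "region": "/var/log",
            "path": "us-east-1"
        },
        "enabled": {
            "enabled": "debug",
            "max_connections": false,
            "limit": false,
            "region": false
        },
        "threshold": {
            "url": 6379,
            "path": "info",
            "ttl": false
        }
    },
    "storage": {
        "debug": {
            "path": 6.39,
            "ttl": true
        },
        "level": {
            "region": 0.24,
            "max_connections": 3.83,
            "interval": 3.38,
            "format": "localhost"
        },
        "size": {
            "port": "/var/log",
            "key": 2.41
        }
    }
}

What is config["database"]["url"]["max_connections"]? 1.87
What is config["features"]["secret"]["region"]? "/var/log"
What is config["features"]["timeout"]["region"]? True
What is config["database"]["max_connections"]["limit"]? 300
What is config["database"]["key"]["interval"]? True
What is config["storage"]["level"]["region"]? 0.24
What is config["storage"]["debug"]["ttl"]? True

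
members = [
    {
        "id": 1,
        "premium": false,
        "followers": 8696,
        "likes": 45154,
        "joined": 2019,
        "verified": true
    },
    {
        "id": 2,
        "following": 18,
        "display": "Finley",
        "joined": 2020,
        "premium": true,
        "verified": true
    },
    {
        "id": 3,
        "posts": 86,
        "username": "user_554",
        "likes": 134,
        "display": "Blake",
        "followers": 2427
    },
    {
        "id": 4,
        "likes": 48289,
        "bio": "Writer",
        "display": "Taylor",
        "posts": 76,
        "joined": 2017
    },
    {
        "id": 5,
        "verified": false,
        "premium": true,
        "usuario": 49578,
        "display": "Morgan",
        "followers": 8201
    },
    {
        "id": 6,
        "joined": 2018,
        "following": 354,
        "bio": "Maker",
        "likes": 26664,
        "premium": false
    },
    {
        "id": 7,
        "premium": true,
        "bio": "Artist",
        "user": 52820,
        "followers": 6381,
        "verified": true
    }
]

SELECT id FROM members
[1, 2, 3, 4, 5, 6, 7]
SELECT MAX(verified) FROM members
True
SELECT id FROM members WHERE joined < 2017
[]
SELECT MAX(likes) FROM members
48289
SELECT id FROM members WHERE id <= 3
[1, 2, 3]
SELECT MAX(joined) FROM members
2020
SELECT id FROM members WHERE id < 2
[1]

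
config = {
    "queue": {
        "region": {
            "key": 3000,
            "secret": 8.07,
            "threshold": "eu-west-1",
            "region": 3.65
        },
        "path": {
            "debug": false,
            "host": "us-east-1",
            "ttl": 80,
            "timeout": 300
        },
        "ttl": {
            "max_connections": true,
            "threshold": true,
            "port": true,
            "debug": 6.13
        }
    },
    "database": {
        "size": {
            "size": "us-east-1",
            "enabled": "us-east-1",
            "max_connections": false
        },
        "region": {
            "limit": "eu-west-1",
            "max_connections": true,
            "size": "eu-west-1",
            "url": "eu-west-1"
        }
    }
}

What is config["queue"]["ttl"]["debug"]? 6.13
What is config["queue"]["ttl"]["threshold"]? True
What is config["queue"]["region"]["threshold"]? "eu-west-1"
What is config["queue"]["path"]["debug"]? False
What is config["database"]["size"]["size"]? "us-east-1"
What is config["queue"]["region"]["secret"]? 8.07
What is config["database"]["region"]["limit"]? "eu-west-1"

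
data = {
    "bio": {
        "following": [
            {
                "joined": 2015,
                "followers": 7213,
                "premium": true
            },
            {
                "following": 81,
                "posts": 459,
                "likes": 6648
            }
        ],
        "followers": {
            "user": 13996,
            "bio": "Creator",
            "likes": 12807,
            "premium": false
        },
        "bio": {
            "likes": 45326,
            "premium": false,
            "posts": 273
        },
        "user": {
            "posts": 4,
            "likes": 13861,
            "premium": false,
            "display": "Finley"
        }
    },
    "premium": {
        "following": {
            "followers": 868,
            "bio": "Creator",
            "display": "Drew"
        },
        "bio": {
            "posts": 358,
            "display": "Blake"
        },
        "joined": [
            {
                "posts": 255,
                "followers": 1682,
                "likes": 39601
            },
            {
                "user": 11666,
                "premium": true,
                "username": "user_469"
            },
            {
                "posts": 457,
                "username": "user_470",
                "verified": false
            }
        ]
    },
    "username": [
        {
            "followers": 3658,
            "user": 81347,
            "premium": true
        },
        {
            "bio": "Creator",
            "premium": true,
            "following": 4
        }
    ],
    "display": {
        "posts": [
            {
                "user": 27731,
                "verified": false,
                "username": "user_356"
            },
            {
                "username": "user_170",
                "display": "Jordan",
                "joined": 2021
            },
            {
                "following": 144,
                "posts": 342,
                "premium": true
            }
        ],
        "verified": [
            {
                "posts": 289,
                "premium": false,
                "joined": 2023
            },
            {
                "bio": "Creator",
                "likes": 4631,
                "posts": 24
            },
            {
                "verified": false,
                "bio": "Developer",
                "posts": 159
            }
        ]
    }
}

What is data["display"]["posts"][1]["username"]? "user_170"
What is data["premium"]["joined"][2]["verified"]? False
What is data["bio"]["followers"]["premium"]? False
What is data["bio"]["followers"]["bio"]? "Creator"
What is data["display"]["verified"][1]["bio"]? "Creator"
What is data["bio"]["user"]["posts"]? 4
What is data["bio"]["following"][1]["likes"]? 6648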